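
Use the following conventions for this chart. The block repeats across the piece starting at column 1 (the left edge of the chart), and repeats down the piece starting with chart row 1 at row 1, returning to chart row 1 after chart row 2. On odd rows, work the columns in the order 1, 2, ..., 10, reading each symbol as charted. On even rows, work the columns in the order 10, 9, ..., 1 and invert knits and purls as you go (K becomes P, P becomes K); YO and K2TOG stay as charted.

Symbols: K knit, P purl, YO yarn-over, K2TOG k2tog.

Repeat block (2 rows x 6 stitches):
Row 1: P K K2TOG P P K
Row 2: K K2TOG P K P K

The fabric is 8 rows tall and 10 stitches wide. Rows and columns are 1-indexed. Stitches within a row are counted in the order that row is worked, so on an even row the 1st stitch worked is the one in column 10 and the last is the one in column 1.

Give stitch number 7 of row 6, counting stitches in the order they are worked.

Result:
P

Derivation:
Row 6: (6-1) mod 2 = 1, so use chart row 2. Even row -> WS.
Chart row 2 tiled across columns 1-10: K K2TOG P K P K K K2TOG P K
Wrong side: read the tiled row from column 10 down to 1 and exchange K with P (leave YO, K2TOG).
Row 6 as worked: P K K2TOG P P K P K K2TOG P
The 7th stitch worked is P.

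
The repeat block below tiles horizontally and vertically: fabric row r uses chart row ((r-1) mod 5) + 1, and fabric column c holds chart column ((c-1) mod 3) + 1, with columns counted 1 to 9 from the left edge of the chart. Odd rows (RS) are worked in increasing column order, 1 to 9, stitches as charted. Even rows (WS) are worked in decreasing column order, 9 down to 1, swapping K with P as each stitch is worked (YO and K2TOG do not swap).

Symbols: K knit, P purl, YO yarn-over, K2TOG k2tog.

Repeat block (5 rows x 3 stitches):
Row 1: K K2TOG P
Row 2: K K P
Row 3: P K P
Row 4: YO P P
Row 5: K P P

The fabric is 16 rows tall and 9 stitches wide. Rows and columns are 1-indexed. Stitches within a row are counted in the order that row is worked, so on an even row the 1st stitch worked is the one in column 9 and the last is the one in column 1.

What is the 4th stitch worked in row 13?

For row 13: chart row = ((13-1) mod 5) + 1 = 3; this is a RS (odd) row.
Chart row 3 tiled across columns 1-9: P K P P K P P K P
RS row: no reversal, no swap; stitch n worked = column n.
The 4th stitch worked is P.

== STITCH ==
P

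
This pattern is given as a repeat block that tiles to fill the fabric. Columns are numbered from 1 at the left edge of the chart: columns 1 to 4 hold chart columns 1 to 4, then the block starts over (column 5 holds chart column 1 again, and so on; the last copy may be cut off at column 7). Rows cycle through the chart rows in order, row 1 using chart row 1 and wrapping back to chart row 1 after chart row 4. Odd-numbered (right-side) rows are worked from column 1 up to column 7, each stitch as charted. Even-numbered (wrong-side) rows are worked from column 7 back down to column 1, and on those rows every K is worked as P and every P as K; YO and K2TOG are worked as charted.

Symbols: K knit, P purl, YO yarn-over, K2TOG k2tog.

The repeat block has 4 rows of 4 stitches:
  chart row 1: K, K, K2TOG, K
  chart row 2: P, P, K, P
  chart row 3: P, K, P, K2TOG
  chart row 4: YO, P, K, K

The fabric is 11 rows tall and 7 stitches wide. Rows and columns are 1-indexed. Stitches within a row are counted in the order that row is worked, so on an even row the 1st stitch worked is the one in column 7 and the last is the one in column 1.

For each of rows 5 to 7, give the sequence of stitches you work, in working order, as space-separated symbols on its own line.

Row 5: chart row 1, RS - tile across columns 1-7 and work as-is.
Row 6: chart row 2, WS - tiled (columns 1-7): P P K P P P K; work from column 7 back to 1 with K<->P swapped.
Row 7: chart row 3, RS - tile across columns 1-7 and work as-is.

Rows as worked:
K K K2TOG K K K K2TOG
P K K K P K K
P K P K2TOG P K P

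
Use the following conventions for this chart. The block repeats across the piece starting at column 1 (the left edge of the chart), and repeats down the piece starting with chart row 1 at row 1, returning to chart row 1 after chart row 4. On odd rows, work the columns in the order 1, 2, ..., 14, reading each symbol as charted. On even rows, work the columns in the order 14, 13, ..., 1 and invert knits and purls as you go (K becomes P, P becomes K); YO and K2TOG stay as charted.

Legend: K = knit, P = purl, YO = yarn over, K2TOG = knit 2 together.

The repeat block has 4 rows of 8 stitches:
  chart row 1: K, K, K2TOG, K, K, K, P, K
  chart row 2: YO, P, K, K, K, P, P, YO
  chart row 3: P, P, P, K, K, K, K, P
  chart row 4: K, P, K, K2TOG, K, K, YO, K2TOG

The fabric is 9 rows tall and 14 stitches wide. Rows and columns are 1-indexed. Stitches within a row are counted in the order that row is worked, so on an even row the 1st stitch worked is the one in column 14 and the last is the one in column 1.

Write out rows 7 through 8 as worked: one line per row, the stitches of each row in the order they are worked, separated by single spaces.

Rows as worked:
P P P K K K K P P P P K K K
P P K2TOG P K P K2TOG YO P P K2TOG P K P

Derivation:
Row 7: chart row 3, RS - tile across columns 1-14 and work as-is.
Row 8: chart row 4, WS - tiled (columns 1-14): K P K K2TOG K K YO K2TOG K P K K2TOG K K; work from column 14 back to 1 with K<->P swapped.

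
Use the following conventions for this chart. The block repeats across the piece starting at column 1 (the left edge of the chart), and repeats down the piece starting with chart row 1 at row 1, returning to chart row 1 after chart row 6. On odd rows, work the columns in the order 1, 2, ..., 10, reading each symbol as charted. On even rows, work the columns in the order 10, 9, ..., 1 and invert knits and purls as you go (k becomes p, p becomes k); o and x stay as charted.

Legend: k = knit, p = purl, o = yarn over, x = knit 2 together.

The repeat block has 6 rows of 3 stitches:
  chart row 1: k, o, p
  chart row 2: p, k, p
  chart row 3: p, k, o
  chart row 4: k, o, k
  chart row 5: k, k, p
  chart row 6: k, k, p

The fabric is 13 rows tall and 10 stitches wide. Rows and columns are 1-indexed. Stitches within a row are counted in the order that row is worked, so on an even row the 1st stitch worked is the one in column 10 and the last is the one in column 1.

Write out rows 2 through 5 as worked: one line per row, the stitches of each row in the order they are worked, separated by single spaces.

== ROWS AS WORKED ==
k k p k k p k k p k
p k o p k o p k o p
p p o p p o p p o p
k k p k k p k k p k

Derivation:
Row 2: chart row 2, WS - tiled (columns 1-10): p k p p k p p k p p; work from column 10 back to 1 with k<->p swapped.
Row 3: chart row 3, RS - tile across columns 1-10 and work as-is.
Row 4: chart row 4, WS - tiled (columns 1-10): k o k k o k k o k k; work from column 10 back to 1 with k<->p swapped.
Row 5: chart row 5, RS - tile across columns 1-10 and work as-is.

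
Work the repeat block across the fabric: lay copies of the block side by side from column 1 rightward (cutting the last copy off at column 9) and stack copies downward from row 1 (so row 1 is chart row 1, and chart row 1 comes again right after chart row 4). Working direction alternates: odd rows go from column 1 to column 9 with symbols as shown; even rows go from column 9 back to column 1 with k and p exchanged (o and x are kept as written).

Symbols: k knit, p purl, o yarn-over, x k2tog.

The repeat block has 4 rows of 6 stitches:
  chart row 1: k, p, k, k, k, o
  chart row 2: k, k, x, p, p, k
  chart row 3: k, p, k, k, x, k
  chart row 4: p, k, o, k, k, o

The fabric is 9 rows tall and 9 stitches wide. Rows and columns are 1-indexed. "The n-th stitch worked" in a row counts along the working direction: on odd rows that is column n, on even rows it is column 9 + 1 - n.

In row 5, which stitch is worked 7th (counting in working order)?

Row 5 uses chart row ((5-1) mod 4)+1 = 1. Row 5 is odd, so RS.
Chart row 1 tiled across columns 1-9: k p k k k o k p k
RS: work column 1 to column 9, symbols as charted — the tiled row is the row as worked.
The 7th stitch worked is k.

Result:
k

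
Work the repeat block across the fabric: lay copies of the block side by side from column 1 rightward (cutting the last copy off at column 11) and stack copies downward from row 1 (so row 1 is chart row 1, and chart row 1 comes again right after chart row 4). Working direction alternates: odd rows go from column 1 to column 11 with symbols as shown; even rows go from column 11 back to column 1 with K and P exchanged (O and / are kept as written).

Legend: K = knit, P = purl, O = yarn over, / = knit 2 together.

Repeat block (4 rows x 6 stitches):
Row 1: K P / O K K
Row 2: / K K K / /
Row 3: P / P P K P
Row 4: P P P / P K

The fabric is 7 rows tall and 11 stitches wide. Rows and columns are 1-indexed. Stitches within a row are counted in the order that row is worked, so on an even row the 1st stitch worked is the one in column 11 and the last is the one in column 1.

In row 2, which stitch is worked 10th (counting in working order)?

For row 2: chart row = ((2-1) mod 4) + 1 = 2; this is a WS (even) row.
Chart row 2 tiled across columns 1-11: / K K K / / / K K K /
WS: work from column 11 back to column 1 (reverse the tiled row), swapping K<->P (O and / unchanged).
Row 2 as worked: / P P P / / / P P P /
Counting 10 along the worked row gives P.

Result:
P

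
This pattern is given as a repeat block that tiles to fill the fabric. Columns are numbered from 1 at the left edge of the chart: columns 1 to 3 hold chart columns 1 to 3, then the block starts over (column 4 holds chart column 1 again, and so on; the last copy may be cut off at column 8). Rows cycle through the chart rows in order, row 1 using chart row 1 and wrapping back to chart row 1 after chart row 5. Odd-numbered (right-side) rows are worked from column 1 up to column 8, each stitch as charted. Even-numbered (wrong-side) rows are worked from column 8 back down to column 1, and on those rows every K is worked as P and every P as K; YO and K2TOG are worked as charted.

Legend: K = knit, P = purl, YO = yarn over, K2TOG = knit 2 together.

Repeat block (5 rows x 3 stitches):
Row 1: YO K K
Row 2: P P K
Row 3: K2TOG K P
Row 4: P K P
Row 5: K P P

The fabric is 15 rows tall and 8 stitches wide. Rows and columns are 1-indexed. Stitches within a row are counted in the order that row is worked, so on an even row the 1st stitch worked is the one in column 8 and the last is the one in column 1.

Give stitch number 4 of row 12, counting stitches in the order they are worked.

Stitch:
K

Derivation:
For row 12: chart row = ((12-1) mod 5) + 1 = 2; this is a WS (even) row.
Chart row 2 tiled across columns 1-8: P P K P P K P P
WS: work from column 8 back to column 1 (reverse the tiled row), swapping K<->P (YO and K2TOG unchanged).
Row 12 as worked: K K P K K P K K
The 4th stitch worked is K.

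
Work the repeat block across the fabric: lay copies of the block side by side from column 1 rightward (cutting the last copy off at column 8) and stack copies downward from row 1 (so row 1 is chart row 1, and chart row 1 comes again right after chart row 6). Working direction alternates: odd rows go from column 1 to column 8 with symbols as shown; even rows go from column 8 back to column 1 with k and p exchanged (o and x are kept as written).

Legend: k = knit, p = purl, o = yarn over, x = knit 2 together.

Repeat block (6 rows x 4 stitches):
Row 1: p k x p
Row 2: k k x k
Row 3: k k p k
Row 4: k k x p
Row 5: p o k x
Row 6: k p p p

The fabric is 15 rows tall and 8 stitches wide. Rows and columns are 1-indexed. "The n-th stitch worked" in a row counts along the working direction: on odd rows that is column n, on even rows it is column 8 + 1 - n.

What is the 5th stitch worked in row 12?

Result:
k

Derivation:
Row 12: (12-1) mod 6 = 5, so use chart row 6. Even row -> WS.
Chart row 6 tiled across columns 1-8: k p p p k p p p
WS row: flip the tiled sequence (start at column 8) and apply k<->p; o and x stay.
Row 12 as worked: k k k p k k k p
The 5th stitch worked is k.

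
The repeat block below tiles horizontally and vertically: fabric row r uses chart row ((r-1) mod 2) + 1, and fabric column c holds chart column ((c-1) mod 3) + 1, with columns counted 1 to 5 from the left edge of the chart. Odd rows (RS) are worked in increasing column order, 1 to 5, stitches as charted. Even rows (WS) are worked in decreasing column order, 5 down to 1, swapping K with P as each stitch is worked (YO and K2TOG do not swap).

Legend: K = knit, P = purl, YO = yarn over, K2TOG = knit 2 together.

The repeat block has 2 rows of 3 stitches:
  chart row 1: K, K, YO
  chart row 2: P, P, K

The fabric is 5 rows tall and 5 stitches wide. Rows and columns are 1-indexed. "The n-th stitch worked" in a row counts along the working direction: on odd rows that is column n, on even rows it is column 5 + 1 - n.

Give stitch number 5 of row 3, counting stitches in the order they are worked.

For row 3: chart row = ((3-1) mod 2) + 1 = 1; this is a RS (odd) row.
Chart row 1 tiled across columns 1-5: K K YO K K
RS row: no reversal, no swap; stitch n worked = column n.
The 5th stitch worked is K.

== STITCH ==
K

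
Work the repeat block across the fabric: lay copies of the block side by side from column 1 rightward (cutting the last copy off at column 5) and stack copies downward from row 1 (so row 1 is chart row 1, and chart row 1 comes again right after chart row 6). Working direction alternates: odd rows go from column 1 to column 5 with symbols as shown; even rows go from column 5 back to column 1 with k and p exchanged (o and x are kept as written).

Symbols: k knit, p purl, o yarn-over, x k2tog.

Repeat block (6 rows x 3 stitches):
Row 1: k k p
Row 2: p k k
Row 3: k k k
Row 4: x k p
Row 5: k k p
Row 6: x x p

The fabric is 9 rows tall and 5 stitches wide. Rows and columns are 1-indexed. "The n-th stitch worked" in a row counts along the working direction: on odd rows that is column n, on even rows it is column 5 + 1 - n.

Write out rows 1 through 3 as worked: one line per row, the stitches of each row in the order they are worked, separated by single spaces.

Row 1: chart row 1, RS - tile across columns 1-5 and work as-is.
Row 2: chart row 2, WS - tiled (columns 1-5): p k k p k; work from column 5 back to 1 with k<->p swapped.
Row 3: chart row 3, RS - tile across columns 1-5 and work as-is.

Result:
k k p k k
p k p p k
k k k k k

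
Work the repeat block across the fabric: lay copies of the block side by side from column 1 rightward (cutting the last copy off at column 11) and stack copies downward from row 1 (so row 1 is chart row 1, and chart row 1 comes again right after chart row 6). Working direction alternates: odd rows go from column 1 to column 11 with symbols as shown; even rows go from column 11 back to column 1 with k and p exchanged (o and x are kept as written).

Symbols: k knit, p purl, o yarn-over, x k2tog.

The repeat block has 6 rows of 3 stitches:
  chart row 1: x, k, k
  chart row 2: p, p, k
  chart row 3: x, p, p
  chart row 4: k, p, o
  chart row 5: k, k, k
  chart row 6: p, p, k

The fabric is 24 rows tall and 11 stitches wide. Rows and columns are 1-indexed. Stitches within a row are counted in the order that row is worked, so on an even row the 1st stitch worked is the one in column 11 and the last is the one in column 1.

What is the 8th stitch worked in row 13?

Result:
k

Derivation:
Row 13: (13-1) mod 6 = 0, so use chart row 1. Odd row -> RS.
Chart row 1 tiled across columns 1-11: x k k x k k x k k x k
Right side: take the tiled row as-is (worked left to right from column 1).
The 8th stitch worked is k.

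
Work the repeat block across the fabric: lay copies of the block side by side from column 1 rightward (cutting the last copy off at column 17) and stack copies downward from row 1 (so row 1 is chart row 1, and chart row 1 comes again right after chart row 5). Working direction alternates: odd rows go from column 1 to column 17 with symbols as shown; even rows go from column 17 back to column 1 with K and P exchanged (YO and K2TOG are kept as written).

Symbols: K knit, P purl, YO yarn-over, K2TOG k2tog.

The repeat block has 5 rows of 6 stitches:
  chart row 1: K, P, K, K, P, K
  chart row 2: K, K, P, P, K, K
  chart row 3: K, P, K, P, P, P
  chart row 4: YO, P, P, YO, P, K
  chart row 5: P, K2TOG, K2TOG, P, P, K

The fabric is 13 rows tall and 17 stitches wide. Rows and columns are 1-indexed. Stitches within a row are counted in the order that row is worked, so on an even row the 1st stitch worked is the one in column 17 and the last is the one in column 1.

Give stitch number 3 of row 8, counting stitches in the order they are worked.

== STITCH ==
P

Derivation:
Row 8: (8-1) mod 5 = 2, so use chart row 3. Even row -> WS.
Chart row 3 tiled across columns 1-17: K P K P P P K P K P P P K P K P P
WS row: flip the tiled sequence (start at column 17) and apply K<->P; YO and K2TOG stay.
Row 8 as worked: K K P K P K K K P K P K K K P K P
Counting 3 along the worked row gives P.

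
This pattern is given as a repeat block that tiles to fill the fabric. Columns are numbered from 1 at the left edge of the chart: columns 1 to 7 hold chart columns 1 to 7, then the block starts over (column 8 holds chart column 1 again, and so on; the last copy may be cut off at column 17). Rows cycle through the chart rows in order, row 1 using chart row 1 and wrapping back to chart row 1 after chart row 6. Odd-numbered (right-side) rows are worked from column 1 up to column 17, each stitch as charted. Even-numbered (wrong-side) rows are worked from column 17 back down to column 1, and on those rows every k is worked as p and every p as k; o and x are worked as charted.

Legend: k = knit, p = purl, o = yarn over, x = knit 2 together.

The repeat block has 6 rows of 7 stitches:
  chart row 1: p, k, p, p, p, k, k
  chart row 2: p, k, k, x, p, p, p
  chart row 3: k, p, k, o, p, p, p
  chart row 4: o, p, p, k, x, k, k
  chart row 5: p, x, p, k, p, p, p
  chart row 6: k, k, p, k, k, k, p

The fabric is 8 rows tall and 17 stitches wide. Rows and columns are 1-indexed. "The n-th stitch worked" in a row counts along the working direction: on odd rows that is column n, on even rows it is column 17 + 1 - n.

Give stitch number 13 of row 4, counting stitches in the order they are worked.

Row 4 uses chart row ((4-1) mod 6)+1 = 4. Row 4 is even, so WS.
Chart row 4 tiled across columns 1-17: o p p k x k k o p p k x k k o p p
WS: work from column 17 back to column 1 (reverse the tiled row), swapping k<->p (o and x unchanged).
Row 4 as worked: k k o p p x p k k o p p x p k k o
The 13th stitch worked is x.

Result:
x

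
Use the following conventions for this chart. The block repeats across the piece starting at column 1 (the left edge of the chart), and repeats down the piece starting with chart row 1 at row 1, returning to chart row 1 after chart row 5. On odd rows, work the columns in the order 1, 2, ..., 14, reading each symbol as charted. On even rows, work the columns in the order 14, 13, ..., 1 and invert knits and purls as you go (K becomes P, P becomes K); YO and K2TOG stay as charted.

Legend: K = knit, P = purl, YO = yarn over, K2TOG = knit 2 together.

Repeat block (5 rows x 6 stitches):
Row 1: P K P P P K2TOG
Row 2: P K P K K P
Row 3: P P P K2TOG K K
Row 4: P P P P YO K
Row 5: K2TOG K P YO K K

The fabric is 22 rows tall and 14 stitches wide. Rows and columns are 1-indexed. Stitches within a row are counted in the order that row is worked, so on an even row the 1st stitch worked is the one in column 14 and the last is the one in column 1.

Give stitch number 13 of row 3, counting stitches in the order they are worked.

Row 3 uses chart row ((3-1) mod 5)+1 = 3. Row 3 is odd, so RS.
Chart row 3 tiled across columns 1-14: P P P K2TOG K K P P P K2TOG K K P P
Right side: take the tiled row as-is (worked left to right from column 1).
Counting 13 along the worked row gives P.

== STITCH ==
P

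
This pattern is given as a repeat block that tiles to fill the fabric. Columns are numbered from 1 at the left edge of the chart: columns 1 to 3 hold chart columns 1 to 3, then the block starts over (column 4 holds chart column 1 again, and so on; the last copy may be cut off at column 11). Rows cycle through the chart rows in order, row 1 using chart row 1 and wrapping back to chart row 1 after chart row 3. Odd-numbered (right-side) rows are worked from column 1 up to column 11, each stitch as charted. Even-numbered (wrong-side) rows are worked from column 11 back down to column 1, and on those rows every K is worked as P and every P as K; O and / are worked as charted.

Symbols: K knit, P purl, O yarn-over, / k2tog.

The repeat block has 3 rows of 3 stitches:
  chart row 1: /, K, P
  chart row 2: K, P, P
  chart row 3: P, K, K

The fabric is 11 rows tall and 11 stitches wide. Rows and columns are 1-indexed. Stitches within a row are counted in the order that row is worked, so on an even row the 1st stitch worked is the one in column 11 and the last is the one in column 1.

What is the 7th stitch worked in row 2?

For row 2: chart row = ((2-1) mod 3) + 1 = 2; this is a WS (even) row.
Chart row 2 tiled across columns 1-11: K P P K P P K P P K P
WS row: flip the tiled sequence (start at column 11) and apply K<->P; O and / stay.
Row 2 as worked: K P K K P K K P K K P
Counting 7 along the worked row gives K.

== STITCH ==
K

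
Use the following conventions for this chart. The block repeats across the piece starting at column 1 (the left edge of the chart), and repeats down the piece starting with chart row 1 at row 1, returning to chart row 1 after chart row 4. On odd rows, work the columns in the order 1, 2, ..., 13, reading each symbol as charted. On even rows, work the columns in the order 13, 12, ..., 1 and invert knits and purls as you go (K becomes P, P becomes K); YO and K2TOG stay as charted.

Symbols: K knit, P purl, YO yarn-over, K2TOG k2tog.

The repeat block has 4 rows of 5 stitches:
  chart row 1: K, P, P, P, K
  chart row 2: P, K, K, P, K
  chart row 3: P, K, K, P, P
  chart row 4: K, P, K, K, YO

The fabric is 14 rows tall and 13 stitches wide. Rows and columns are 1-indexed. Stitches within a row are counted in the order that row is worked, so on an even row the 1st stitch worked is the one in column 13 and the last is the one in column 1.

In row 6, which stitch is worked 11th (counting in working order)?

Result:
P

Derivation:
Row 6 uses chart row ((6-1) mod 4)+1 = 2. Row 6 is even, so WS.
Chart row 2 tiled across columns 1-13: P K K P K P K K P K P K K
WS row: flip the tiled sequence (start at column 13) and apply K<->P; YO and K2TOG stay.
Row 6 as worked: P P K P K P P K P K P P K
The 11th stitch worked is P.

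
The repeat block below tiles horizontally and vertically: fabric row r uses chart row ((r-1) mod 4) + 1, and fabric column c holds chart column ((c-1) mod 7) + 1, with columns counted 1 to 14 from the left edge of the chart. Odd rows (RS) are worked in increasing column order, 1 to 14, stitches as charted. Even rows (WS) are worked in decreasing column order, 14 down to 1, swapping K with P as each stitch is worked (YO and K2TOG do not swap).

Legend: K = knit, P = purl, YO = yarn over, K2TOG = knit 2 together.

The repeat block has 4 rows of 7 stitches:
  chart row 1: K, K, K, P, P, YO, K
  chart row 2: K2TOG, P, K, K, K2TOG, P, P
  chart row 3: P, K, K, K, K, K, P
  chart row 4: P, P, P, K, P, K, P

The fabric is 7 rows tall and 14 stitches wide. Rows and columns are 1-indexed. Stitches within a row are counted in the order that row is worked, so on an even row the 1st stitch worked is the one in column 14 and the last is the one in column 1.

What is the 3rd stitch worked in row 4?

Result:
K

Derivation:
Row 4: (4-1) mod 4 = 3, so use chart row 4. Even row -> WS.
Chart row 4 tiled across columns 1-14: P P P K P K P P P P K P K P
WS row: flip the tiled sequence (start at column 14) and apply K<->P; YO and K2TOG stay.
Row 4 as worked: K P K P K K K K P K P K K K
Stitch 3 in working order -> K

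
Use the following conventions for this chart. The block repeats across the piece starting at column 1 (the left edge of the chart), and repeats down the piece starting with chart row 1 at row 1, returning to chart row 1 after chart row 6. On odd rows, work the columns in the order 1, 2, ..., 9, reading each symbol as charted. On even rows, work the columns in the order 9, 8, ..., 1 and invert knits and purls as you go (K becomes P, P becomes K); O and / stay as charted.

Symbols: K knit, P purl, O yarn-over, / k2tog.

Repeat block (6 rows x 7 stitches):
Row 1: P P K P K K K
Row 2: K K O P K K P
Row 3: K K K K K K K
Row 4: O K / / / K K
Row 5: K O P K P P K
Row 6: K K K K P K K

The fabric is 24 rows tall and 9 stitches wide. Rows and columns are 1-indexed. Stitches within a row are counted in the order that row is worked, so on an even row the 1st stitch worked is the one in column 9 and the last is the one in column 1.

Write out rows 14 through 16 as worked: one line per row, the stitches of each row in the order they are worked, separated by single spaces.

Row 14: chart row 2, WS - tiled (columns 1-9): K K O P K K P K K; work from column 9 back to 1 with K<->P swapped.
Row 15: chart row 3, RS - tile across columns 1-9 and work as-is.
Row 16: chart row 4, WS - tiled (columns 1-9): O K / / / K K O K; work from column 9 back to 1 with K<->P swapped.

Rows as worked:
P P K P P K O P P
K K K K K K K K K
P O P P / / / P O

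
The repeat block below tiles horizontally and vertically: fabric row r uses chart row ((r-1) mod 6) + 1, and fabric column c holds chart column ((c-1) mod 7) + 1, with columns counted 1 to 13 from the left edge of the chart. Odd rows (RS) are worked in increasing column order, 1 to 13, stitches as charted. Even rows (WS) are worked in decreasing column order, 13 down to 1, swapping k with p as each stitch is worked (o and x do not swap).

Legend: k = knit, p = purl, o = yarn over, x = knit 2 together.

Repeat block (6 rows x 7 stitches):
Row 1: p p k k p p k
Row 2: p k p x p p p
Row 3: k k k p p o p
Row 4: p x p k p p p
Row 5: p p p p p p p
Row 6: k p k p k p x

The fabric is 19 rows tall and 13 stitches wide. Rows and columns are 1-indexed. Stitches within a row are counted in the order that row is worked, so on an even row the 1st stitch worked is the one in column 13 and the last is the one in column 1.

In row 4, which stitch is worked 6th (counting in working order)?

Row 4 uses chart row ((4-1) mod 6)+1 = 4. Row 4 is even, so WS.
Chart row 4 tiled across columns 1-13: p x p k p p p p x p k p p
WS: work from column 13 back to column 1 (reverse the tiled row), swapping k<->p (o and x unchanged).
Row 4 as worked: k k p k x k k k k p k x k
Stitch 6 in working order -> k

Result:
k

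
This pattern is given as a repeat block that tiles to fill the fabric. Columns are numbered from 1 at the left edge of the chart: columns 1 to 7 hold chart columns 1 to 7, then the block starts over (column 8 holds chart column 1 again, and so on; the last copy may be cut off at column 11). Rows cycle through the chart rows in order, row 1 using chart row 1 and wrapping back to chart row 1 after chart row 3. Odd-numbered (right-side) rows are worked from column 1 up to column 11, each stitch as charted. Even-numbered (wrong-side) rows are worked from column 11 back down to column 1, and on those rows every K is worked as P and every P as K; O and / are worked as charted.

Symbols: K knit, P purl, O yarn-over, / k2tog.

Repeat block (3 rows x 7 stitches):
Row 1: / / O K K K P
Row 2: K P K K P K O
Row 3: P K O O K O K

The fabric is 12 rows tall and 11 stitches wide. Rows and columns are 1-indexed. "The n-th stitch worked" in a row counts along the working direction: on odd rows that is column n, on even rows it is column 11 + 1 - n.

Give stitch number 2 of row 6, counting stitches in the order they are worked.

== STITCH ==
O

Derivation:
Row 6: (6-1) mod 3 = 2, so use chart row 3. Even row -> WS.
Chart row 3 tiled across columns 1-11: P K O O K O K P K O O
WS: work from column 11 back to column 1 (reverse the tiled row), swapping K<->P (O and / unchanged).
Row 6 as worked: O O P K P O P O O P K
Counting 2 along the worked row gives O.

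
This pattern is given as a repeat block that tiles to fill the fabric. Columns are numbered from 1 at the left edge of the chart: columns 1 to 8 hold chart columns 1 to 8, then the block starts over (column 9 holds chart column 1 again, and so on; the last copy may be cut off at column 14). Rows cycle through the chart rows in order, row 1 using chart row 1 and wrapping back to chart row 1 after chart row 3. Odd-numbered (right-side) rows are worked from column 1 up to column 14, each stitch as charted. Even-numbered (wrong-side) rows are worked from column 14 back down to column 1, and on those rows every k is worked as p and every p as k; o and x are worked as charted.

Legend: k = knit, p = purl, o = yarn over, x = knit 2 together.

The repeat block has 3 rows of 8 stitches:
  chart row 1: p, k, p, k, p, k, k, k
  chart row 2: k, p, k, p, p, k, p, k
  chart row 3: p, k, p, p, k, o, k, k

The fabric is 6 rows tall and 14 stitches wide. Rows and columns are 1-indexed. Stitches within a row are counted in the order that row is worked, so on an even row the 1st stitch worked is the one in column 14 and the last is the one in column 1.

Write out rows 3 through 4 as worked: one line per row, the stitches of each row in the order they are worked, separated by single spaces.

Row 3: chart row 3, RS - tile across columns 1-14 and work as-is.
Row 4: chart row 1, WS - tiled (columns 1-14): p k p k p k k k p k p k p k; work from column 14 back to 1 with k<->p swapped.

Result:
p k p p k o k k p k p p k o
p k p k p k p p p k p k p k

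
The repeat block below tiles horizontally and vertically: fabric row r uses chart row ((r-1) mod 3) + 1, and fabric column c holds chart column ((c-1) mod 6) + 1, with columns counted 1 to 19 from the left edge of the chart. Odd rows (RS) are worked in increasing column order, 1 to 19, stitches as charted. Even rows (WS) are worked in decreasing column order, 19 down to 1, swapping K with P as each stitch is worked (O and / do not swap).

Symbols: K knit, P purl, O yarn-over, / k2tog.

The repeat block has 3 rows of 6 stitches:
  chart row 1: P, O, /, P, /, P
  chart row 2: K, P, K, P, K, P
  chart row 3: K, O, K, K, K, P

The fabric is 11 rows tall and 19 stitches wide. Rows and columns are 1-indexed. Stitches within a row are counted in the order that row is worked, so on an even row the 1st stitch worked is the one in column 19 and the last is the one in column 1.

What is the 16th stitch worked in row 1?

Stitch:
P

Derivation:
Row 1: (1-1) mod 3 = 0, so use chart row 1. Odd row -> RS.
Chart row 1 tiled across columns 1-19: P O / P / P P O / P / P P O / P / P P
RS row: no reversal, no swap; stitch n worked = column n.
Stitch 16 in working order -> P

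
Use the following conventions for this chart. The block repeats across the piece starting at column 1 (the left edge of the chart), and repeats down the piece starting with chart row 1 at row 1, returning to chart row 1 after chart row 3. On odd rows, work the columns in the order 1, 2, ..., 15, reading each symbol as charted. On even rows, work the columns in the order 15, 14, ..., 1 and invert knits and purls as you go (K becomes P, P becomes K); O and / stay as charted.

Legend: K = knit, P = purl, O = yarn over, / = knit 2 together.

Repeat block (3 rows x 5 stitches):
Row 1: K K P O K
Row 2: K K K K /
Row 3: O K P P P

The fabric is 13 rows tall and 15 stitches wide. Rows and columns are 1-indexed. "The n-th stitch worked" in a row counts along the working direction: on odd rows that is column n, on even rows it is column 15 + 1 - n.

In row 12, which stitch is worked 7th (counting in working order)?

== STITCH ==
K

Derivation:
For row 12: chart row = ((12-1) mod 3) + 1 = 3; this is a WS (even) row.
Chart row 3 tiled across columns 1-15: O K P P P O K P P P O K P P P
WS row: flip the tiled sequence (start at column 15) and apply K<->P; O and / stay.
Row 12 as worked: K K K P O K K K P O K K K P O
The 7th stitch worked is K.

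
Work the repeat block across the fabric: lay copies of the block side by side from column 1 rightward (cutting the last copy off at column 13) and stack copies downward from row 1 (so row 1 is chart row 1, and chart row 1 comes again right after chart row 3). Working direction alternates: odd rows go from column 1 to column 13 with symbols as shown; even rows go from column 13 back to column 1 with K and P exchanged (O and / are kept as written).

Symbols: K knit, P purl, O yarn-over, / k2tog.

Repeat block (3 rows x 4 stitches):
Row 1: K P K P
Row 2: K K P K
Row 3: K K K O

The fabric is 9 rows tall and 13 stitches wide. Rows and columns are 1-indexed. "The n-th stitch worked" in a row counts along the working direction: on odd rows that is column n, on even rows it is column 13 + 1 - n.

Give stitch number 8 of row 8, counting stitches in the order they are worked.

== STITCH ==
P

Derivation:
Row 8 uses chart row ((8-1) mod 3)+1 = 2. Row 8 is even, so WS.
Chart row 2 tiled across columns 1-13: K K P K K K P K K K P K K
Wrong side: read the tiled row from column 13 down to 1 and exchange K with P (leave O, /).
Row 8 as worked: P P K P P P K P P P K P P
Stitch 8 in working order -> P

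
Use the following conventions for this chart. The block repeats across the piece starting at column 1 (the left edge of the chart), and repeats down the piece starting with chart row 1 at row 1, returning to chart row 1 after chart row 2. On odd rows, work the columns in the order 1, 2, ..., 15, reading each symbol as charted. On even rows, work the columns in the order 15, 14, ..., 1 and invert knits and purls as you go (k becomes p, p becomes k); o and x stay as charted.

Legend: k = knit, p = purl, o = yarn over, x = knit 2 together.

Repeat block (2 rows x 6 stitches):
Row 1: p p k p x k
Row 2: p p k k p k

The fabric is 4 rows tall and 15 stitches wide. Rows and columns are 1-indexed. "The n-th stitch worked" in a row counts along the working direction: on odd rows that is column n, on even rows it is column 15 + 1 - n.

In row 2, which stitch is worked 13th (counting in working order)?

Row 2 uses chart row ((2-1) mod 2)+1 = 2. Row 2 is even, so WS.
Chart row 2 tiled across columns 1-15: p p k k p k p p k k p k p p k
WS row: flip the tiled sequence (start at column 15) and apply k<->p; o and x stay.
Row 2 as worked: p k k p k p p k k p k p p k k
Stitch 13 in working order -> p

Result:
p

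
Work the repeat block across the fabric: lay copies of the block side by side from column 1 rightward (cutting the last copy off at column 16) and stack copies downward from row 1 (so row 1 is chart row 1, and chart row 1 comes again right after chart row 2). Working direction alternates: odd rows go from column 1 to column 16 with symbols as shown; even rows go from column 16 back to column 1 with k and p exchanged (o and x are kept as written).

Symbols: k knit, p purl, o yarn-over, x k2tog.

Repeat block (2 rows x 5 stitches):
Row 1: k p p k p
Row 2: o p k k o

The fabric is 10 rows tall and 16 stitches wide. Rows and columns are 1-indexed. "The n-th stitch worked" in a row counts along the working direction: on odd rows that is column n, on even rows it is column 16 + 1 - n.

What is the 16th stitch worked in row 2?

Result:
o

Derivation:
Row 2 uses chart row ((2-1) mod 2)+1 = 2. Row 2 is even, so WS.
Chart row 2 tiled across columns 1-16: o p k k o o p k k o o p k k o o
WS row: flip the tiled sequence (start at column 16) and apply k<->p; o and x stay.
Row 2 as worked: o o p p k o o p p k o o p p k o
Stitch 16 in working order -> o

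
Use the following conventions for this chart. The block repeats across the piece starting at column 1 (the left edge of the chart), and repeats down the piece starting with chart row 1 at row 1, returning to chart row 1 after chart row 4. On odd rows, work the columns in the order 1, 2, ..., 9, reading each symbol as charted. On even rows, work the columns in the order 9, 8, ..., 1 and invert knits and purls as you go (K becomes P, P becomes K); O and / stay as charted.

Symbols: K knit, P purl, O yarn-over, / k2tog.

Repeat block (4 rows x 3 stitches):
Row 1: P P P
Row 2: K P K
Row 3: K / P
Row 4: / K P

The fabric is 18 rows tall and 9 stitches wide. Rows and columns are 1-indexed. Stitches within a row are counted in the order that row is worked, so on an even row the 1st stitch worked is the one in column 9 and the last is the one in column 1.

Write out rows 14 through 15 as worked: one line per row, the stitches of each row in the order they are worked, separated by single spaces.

== ROWS AS WORKED ==
P K P P K P P K P
K / P K / P K / P

Derivation:
Row 14: chart row 2, WS - tiled (columns 1-9): K P K K P K K P K; work from column 9 back to 1 with K<->P swapped.
Row 15: chart row 3, RS - tile across columns 1-9 and work as-is.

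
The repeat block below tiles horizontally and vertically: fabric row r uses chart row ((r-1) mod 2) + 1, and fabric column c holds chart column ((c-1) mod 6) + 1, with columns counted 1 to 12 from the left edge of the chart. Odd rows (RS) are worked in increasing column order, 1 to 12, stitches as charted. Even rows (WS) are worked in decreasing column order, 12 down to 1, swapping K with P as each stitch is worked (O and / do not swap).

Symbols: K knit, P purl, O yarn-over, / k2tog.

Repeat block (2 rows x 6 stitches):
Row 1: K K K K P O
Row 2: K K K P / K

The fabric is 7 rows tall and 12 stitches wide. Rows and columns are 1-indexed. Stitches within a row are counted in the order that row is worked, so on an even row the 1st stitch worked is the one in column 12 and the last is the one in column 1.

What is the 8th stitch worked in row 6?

Stitch:
/

Derivation:
For row 6: chart row = ((6-1) mod 2) + 1 = 2; this is a WS (even) row.
Chart row 2 tiled across columns 1-12: K K K P / K K K K P / K
WS: work from column 12 back to column 1 (reverse the tiled row), swapping K<->P (O and / unchanged).
Row 6 as worked: P / K P P P P / K P P P
Counting 8 along the worked row gives /.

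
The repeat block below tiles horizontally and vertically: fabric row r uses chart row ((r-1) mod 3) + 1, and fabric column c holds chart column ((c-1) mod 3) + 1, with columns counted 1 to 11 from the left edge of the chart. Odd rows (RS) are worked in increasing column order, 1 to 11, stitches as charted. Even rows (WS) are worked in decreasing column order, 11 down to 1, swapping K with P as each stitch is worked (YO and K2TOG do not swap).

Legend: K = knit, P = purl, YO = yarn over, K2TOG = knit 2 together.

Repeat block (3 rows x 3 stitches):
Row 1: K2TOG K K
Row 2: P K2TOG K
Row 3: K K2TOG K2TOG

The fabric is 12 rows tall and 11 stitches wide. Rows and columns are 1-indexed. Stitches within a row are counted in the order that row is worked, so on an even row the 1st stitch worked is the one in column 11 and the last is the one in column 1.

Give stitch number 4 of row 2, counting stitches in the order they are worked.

Row 2 uses chart row ((2-1) mod 3)+1 = 2. Row 2 is even, so WS.
Chart row 2 tiled across columns 1-11: P K2TOG K P K2TOG K P K2TOG K P K2TOG
WS: work from column 11 back to column 1 (reverse the tiled row), swapping K<->P (YO and K2TOG unchanged).
Row 2 as worked: K2TOG K P K2TOG K P K2TOG K P K2TOG K
Counting 4 along the worked row gives K2TOG.

Result:
K2TOG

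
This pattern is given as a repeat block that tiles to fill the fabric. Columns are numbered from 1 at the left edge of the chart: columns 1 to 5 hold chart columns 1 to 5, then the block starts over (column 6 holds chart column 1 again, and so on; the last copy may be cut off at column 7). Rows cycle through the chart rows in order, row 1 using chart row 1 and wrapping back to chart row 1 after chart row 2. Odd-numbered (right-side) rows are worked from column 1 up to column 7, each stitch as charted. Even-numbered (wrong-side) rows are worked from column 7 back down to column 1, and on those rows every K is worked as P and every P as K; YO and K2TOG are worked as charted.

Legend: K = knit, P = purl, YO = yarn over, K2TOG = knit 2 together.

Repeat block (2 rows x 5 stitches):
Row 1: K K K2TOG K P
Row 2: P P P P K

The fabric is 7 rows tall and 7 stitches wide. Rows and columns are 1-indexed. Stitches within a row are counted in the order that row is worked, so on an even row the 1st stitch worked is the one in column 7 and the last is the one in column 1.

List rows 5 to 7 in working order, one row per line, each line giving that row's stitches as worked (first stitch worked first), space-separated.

Rows as worked:
K K K2TOG K P K K
K K P K K K K
K K K2TOG K P K K

Derivation:
Row 5: chart row 1, RS - tile across columns 1-7 and work as-is.
Row 6: chart row 2, WS - tiled (columns 1-7): P P P P K P P; work from column 7 back to 1 with K<->P swapped.
Row 7: chart row 1, RS - tile across columns 1-7 and work as-is.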